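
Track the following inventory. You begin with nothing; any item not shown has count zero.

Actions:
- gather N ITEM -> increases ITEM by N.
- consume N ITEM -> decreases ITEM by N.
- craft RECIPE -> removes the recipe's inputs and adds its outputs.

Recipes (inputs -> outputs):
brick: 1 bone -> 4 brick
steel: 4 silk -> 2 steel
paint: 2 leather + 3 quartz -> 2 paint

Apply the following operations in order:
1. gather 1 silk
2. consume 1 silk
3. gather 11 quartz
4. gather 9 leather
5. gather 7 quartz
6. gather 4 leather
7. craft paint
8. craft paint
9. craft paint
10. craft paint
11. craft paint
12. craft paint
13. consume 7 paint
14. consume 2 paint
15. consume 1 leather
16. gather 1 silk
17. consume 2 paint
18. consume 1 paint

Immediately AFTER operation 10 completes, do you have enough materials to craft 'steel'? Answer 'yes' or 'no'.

Answer: no

Derivation:
After 1 (gather 1 silk): silk=1
After 2 (consume 1 silk): (empty)
After 3 (gather 11 quartz): quartz=11
After 4 (gather 9 leather): leather=9 quartz=11
After 5 (gather 7 quartz): leather=9 quartz=18
After 6 (gather 4 leather): leather=13 quartz=18
After 7 (craft paint): leather=11 paint=2 quartz=15
After 8 (craft paint): leather=9 paint=4 quartz=12
After 9 (craft paint): leather=7 paint=6 quartz=9
After 10 (craft paint): leather=5 paint=8 quartz=6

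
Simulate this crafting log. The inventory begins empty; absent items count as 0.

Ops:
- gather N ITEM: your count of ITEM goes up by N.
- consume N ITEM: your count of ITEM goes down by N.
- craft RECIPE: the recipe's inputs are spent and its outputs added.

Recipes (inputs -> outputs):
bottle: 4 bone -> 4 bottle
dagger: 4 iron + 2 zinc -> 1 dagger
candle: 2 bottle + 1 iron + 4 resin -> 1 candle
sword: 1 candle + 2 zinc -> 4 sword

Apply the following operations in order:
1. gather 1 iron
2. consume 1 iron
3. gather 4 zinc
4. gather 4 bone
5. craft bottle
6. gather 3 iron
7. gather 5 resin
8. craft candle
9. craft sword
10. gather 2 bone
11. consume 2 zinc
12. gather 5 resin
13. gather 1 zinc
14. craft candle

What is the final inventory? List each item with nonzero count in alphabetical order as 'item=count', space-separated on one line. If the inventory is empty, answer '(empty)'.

Answer: bone=2 candle=1 iron=1 resin=2 sword=4 zinc=1

Derivation:
After 1 (gather 1 iron): iron=1
After 2 (consume 1 iron): (empty)
After 3 (gather 4 zinc): zinc=4
After 4 (gather 4 bone): bone=4 zinc=4
After 5 (craft bottle): bottle=4 zinc=4
After 6 (gather 3 iron): bottle=4 iron=3 zinc=4
After 7 (gather 5 resin): bottle=4 iron=3 resin=5 zinc=4
After 8 (craft candle): bottle=2 candle=1 iron=2 resin=1 zinc=4
After 9 (craft sword): bottle=2 iron=2 resin=1 sword=4 zinc=2
After 10 (gather 2 bone): bone=2 bottle=2 iron=2 resin=1 sword=4 zinc=2
After 11 (consume 2 zinc): bone=2 bottle=2 iron=2 resin=1 sword=4
After 12 (gather 5 resin): bone=2 bottle=2 iron=2 resin=6 sword=4
After 13 (gather 1 zinc): bone=2 bottle=2 iron=2 resin=6 sword=4 zinc=1
After 14 (craft candle): bone=2 candle=1 iron=1 resin=2 sword=4 zinc=1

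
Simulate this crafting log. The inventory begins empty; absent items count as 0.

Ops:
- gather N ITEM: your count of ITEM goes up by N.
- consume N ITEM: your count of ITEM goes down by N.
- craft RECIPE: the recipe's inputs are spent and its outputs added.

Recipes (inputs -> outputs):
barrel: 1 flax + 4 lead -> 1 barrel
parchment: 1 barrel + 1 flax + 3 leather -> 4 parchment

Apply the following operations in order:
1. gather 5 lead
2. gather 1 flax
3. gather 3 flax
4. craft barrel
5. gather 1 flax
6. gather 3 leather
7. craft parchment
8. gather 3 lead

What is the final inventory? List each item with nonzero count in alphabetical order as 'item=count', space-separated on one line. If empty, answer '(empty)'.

Answer: flax=3 lead=4 parchment=4

Derivation:
After 1 (gather 5 lead): lead=5
After 2 (gather 1 flax): flax=1 lead=5
After 3 (gather 3 flax): flax=4 lead=5
After 4 (craft barrel): barrel=1 flax=3 lead=1
After 5 (gather 1 flax): barrel=1 flax=4 lead=1
After 6 (gather 3 leather): barrel=1 flax=4 lead=1 leather=3
After 7 (craft parchment): flax=3 lead=1 parchment=4
After 8 (gather 3 lead): flax=3 lead=4 parchment=4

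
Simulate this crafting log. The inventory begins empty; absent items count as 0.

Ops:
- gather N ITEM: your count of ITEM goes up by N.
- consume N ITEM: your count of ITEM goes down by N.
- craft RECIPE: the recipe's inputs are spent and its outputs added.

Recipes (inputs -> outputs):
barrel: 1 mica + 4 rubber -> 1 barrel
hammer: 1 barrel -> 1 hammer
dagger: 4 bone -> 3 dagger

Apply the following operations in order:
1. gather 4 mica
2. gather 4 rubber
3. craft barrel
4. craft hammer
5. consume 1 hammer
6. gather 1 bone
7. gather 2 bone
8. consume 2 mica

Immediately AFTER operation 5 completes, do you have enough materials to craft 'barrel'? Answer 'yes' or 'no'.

After 1 (gather 4 mica): mica=4
After 2 (gather 4 rubber): mica=4 rubber=4
After 3 (craft barrel): barrel=1 mica=3
After 4 (craft hammer): hammer=1 mica=3
After 5 (consume 1 hammer): mica=3

Answer: no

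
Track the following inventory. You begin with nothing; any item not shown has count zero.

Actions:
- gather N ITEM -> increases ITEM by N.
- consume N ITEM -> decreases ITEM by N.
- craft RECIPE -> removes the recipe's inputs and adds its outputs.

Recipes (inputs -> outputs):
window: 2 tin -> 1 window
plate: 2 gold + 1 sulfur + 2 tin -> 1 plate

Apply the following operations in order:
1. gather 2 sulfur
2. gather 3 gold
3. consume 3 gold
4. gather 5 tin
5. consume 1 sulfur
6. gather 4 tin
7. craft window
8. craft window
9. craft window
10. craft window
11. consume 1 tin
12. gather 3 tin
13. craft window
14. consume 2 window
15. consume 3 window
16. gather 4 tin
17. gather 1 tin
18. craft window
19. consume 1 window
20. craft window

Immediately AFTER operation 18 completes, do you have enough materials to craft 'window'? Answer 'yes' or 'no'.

After 1 (gather 2 sulfur): sulfur=2
After 2 (gather 3 gold): gold=3 sulfur=2
After 3 (consume 3 gold): sulfur=2
After 4 (gather 5 tin): sulfur=2 tin=5
After 5 (consume 1 sulfur): sulfur=1 tin=5
After 6 (gather 4 tin): sulfur=1 tin=9
After 7 (craft window): sulfur=1 tin=7 window=1
After 8 (craft window): sulfur=1 tin=5 window=2
After 9 (craft window): sulfur=1 tin=3 window=3
After 10 (craft window): sulfur=1 tin=1 window=4
After 11 (consume 1 tin): sulfur=1 window=4
After 12 (gather 3 tin): sulfur=1 tin=3 window=4
After 13 (craft window): sulfur=1 tin=1 window=5
After 14 (consume 2 window): sulfur=1 tin=1 window=3
After 15 (consume 3 window): sulfur=1 tin=1
After 16 (gather 4 tin): sulfur=1 tin=5
After 17 (gather 1 tin): sulfur=1 tin=6
After 18 (craft window): sulfur=1 tin=4 window=1

Answer: yes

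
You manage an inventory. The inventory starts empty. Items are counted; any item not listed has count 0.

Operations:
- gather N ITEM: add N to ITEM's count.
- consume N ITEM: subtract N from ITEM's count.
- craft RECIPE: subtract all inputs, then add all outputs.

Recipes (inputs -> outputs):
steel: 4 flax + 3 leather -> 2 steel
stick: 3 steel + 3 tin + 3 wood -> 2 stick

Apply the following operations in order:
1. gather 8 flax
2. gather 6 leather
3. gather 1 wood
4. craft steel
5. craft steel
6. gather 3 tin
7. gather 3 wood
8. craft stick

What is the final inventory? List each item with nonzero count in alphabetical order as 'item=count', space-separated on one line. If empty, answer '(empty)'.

After 1 (gather 8 flax): flax=8
After 2 (gather 6 leather): flax=8 leather=6
After 3 (gather 1 wood): flax=8 leather=6 wood=1
After 4 (craft steel): flax=4 leather=3 steel=2 wood=1
After 5 (craft steel): steel=4 wood=1
After 6 (gather 3 tin): steel=4 tin=3 wood=1
After 7 (gather 3 wood): steel=4 tin=3 wood=4
After 8 (craft stick): steel=1 stick=2 wood=1

Answer: steel=1 stick=2 wood=1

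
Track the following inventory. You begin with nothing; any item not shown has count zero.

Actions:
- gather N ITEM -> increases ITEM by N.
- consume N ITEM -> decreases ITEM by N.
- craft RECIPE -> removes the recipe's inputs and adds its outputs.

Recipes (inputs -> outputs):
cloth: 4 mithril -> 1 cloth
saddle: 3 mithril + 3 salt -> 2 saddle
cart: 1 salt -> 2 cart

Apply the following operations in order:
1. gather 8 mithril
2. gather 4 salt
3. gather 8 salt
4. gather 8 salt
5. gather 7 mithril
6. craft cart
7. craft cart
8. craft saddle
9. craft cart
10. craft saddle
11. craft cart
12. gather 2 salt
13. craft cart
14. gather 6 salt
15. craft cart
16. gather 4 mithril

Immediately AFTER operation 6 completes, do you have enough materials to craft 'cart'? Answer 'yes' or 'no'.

Answer: yes

Derivation:
After 1 (gather 8 mithril): mithril=8
After 2 (gather 4 salt): mithril=8 salt=4
After 3 (gather 8 salt): mithril=8 salt=12
After 4 (gather 8 salt): mithril=8 salt=20
After 5 (gather 7 mithril): mithril=15 salt=20
After 6 (craft cart): cart=2 mithril=15 salt=19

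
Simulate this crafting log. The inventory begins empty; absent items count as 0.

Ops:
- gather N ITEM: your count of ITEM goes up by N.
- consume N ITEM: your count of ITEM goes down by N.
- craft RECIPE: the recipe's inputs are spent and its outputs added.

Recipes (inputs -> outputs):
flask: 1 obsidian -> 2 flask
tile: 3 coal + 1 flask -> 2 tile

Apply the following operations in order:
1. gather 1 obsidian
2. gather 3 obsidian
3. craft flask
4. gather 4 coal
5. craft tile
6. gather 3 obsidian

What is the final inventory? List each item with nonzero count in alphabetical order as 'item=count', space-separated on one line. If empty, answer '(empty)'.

After 1 (gather 1 obsidian): obsidian=1
After 2 (gather 3 obsidian): obsidian=4
After 3 (craft flask): flask=2 obsidian=3
After 4 (gather 4 coal): coal=4 flask=2 obsidian=3
After 5 (craft tile): coal=1 flask=1 obsidian=3 tile=2
After 6 (gather 3 obsidian): coal=1 flask=1 obsidian=6 tile=2

Answer: coal=1 flask=1 obsidian=6 tile=2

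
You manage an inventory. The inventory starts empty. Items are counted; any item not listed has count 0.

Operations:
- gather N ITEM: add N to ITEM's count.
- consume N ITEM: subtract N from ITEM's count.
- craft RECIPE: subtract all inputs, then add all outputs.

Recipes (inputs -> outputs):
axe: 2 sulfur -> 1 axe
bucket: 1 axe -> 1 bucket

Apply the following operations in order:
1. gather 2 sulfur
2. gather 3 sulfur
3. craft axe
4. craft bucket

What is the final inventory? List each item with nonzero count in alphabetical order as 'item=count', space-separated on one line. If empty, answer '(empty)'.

After 1 (gather 2 sulfur): sulfur=2
After 2 (gather 3 sulfur): sulfur=5
After 3 (craft axe): axe=1 sulfur=3
After 4 (craft bucket): bucket=1 sulfur=3

Answer: bucket=1 sulfur=3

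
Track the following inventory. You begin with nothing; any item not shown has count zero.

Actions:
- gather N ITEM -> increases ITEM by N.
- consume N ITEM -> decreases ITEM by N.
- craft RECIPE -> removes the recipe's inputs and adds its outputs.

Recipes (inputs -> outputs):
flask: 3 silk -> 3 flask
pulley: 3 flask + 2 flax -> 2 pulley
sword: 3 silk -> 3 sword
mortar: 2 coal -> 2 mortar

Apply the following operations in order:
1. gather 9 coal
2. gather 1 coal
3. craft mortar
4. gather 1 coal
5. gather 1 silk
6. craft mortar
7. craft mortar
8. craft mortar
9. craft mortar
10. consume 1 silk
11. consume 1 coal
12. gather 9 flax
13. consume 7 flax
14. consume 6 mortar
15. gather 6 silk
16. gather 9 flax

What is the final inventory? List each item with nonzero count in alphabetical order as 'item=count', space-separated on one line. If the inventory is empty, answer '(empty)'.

After 1 (gather 9 coal): coal=9
After 2 (gather 1 coal): coal=10
After 3 (craft mortar): coal=8 mortar=2
After 4 (gather 1 coal): coal=9 mortar=2
After 5 (gather 1 silk): coal=9 mortar=2 silk=1
After 6 (craft mortar): coal=7 mortar=4 silk=1
After 7 (craft mortar): coal=5 mortar=6 silk=1
After 8 (craft mortar): coal=3 mortar=8 silk=1
After 9 (craft mortar): coal=1 mortar=10 silk=1
After 10 (consume 1 silk): coal=1 mortar=10
After 11 (consume 1 coal): mortar=10
After 12 (gather 9 flax): flax=9 mortar=10
After 13 (consume 7 flax): flax=2 mortar=10
After 14 (consume 6 mortar): flax=2 mortar=4
After 15 (gather 6 silk): flax=2 mortar=4 silk=6
After 16 (gather 9 flax): flax=11 mortar=4 silk=6

Answer: flax=11 mortar=4 silk=6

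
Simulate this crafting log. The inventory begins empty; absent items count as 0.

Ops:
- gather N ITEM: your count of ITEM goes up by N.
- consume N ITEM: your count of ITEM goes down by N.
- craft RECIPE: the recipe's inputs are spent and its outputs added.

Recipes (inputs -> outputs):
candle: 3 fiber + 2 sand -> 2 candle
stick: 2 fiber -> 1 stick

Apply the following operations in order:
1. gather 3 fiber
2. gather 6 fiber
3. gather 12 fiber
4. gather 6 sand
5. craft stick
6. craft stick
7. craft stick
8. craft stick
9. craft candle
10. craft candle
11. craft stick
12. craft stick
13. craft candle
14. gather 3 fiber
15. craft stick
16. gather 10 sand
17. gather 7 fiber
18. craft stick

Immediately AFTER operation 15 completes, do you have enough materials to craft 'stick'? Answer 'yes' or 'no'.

After 1 (gather 3 fiber): fiber=3
After 2 (gather 6 fiber): fiber=9
After 3 (gather 12 fiber): fiber=21
After 4 (gather 6 sand): fiber=21 sand=6
After 5 (craft stick): fiber=19 sand=6 stick=1
After 6 (craft stick): fiber=17 sand=6 stick=2
After 7 (craft stick): fiber=15 sand=6 stick=3
After 8 (craft stick): fiber=13 sand=6 stick=4
After 9 (craft candle): candle=2 fiber=10 sand=4 stick=4
After 10 (craft candle): candle=4 fiber=7 sand=2 stick=4
After 11 (craft stick): candle=4 fiber=5 sand=2 stick=5
After 12 (craft stick): candle=4 fiber=3 sand=2 stick=6
After 13 (craft candle): candle=6 stick=6
After 14 (gather 3 fiber): candle=6 fiber=3 stick=6
After 15 (craft stick): candle=6 fiber=1 stick=7

Answer: no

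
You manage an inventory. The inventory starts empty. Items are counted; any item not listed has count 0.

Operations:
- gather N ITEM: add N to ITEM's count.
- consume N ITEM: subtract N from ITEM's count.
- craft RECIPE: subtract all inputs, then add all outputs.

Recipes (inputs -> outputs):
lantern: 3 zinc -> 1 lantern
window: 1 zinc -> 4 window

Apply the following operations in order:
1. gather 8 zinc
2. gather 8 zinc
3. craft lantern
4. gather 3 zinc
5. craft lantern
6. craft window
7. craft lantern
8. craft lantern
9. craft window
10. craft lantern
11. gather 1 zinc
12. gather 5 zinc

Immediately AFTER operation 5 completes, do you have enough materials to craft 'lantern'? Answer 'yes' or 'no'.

Answer: yes

Derivation:
After 1 (gather 8 zinc): zinc=8
After 2 (gather 8 zinc): zinc=16
After 3 (craft lantern): lantern=1 zinc=13
After 4 (gather 3 zinc): lantern=1 zinc=16
After 5 (craft lantern): lantern=2 zinc=13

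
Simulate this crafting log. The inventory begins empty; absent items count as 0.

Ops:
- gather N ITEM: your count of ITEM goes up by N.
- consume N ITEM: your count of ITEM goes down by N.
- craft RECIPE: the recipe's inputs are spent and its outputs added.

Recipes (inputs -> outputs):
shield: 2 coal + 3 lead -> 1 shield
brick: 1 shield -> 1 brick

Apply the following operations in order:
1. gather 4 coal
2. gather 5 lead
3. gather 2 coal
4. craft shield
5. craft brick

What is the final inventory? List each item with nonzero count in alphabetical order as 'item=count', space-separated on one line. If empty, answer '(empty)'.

Answer: brick=1 coal=4 lead=2

Derivation:
After 1 (gather 4 coal): coal=4
After 2 (gather 5 lead): coal=4 lead=5
After 3 (gather 2 coal): coal=6 lead=5
After 4 (craft shield): coal=4 lead=2 shield=1
After 5 (craft brick): brick=1 coal=4 lead=2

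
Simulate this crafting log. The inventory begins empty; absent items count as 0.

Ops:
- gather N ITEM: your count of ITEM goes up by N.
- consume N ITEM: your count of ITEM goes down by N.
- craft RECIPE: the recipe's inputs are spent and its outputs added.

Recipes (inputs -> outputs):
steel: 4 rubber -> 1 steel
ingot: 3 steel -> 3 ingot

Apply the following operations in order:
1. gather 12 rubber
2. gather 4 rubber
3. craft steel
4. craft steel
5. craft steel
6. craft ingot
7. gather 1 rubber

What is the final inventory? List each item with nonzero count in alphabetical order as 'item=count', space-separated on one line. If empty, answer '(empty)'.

After 1 (gather 12 rubber): rubber=12
After 2 (gather 4 rubber): rubber=16
After 3 (craft steel): rubber=12 steel=1
After 4 (craft steel): rubber=8 steel=2
After 5 (craft steel): rubber=4 steel=3
After 6 (craft ingot): ingot=3 rubber=4
After 7 (gather 1 rubber): ingot=3 rubber=5

Answer: ingot=3 rubber=5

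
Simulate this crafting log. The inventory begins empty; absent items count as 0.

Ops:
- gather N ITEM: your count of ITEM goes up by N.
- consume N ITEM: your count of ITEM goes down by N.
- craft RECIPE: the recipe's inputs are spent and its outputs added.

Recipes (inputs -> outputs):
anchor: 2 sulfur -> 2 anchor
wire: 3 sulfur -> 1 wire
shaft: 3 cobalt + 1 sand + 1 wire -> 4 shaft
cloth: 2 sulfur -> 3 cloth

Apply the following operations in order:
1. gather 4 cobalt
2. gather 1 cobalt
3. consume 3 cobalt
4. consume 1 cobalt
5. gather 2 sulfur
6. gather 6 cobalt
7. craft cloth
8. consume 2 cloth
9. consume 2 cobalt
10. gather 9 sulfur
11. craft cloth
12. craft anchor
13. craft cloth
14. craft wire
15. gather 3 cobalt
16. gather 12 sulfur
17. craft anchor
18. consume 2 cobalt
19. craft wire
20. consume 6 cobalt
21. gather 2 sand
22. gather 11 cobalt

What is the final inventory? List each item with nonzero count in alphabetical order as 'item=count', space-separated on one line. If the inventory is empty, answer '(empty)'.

Answer: anchor=4 cloth=7 cobalt=11 sand=2 sulfur=7 wire=2

Derivation:
After 1 (gather 4 cobalt): cobalt=4
After 2 (gather 1 cobalt): cobalt=5
After 3 (consume 3 cobalt): cobalt=2
After 4 (consume 1 cobalt): cobalt=1
After 5 (gather 2 sulfur): cobalt=1 sulfur=2
After 6 (gather 6 cobalt): cobalt=7 sulfur=2
After 7 (craft cloth): cloth=3 cobalt=7
After 8 (consume 2 cloth): cloth=1 cobalt=7
After 9 (consume 2 cobalt): cloth=1 cobalt=5
After 10 (gather 9 sulfur): cloth=1 cobalt=5 sulfur=9
After 11 (craft cloth): cloth=4 cobalt=5 sulfur=7
After 12 (craft anchor): anchor=2 cloth=4 cobalt=5 sulfur=5
After 13 (craft cloth): anchor=2 cloth=7 cobalt=5 sulfur=3
After 14 (craft wire): anchor=2 cloth=7 cobalt=5 wire=1
After 15 (gather 3 cobalt): anchor=2 cloth=7 cobalt=8 wire=1
After 16 (gather 12 sulfur): anchor=2 cloth=7 cobalt=8 sulfur=12 wire=1
After 17 (craft anchor): anchor=4 cloth=7 cobalt=8 sulfur=10 wire=1
After 18 (consume 2 cobalt): anchor=4 cloth=7 cobalt=6 sulfur=10 wire=1
After 19 (craft wire): anchor=4 cloth=7 cobalt=6 sulfur=7 wire=2
After 20 (consume 6 cobalt): anchor=4 cloth=7 sulfur=7 wire=2
After 21 (gather 2 sand): anchor=4 cloth=7 sand=2 sulfur=7 wire=2
After 22 (gather 11 cobalt): anchor=4 cloth=7 cobalt=11 sand=2 sulfur=7 wire=2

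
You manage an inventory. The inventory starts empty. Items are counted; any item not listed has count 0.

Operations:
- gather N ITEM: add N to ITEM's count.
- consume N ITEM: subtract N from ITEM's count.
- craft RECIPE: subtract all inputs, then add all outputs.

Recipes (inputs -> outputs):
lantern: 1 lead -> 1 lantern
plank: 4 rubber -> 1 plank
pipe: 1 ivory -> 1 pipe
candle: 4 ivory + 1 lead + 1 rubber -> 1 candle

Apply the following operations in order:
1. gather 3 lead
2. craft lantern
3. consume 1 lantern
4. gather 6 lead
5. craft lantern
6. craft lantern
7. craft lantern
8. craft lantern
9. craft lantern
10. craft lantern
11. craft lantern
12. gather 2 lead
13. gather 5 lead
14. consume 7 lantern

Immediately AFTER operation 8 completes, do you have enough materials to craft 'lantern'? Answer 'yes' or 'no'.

Answer: yes

Derivation:
After 1 (gather 3 lead): lead=3
After 2 (craft lantern): lantern=1 lead=2
After 3 (consume 1 lantern): lead=2
After 4 (gather 6 lead): lead=8
After 5 (craft lantern): lantern=1 lead=7
After 6 (craft lantern): lantern=2 lead=6
After 7 (craft lantern): lantern=3 lead=5
After 8 (craft lantern): lantern=4 lead=4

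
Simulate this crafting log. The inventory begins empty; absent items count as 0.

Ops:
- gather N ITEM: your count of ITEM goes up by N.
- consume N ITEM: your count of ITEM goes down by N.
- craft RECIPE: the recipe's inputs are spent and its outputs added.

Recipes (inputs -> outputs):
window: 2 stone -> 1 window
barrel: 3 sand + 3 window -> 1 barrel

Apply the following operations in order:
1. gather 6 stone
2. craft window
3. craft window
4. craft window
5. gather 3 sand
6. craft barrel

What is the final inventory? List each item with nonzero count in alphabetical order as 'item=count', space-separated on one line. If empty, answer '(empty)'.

After 1 (gather 6 stone): stone=6
After 2 (craft window): stone=4 window=1
After 3 (craft window): stone=2 window=2
After 4 (craft window): window=3
After 5 (gather 3 sand): sand=3 window=3
After 6 (craft barrel): barrel=1

Answer: barrel=1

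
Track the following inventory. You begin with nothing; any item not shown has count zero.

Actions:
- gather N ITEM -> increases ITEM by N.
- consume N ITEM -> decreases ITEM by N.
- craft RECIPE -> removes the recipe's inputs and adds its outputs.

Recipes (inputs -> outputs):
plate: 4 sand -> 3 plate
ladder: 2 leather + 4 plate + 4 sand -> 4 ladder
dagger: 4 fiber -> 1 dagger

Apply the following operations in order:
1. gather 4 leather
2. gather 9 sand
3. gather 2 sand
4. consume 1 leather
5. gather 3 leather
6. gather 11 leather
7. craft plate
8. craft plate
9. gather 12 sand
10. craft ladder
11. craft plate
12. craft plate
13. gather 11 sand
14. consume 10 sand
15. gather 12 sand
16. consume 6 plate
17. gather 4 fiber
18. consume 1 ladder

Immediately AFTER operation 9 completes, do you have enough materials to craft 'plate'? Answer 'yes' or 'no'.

Answer: yes

Derivation:
After 1 (gather 4 leather): leather=4
After 2 (gather 9 sand): leather=4 sand=9
After 3 (gather 2 sand): leather=4 sand=11
After 4 (consume 1 leather): leather=3 sand=11
After 5 (gather 3 leather): leather=6 sand=11
After 6 (gather 11 leather): leather=17 sand=11
After 7 (craft plate): leather=17 plate=3 sand=7
After 8 (craft plate): leather=17 plate=6 sand=3
After 9 (gather 12 sand): leather=17 plate=6 sand=15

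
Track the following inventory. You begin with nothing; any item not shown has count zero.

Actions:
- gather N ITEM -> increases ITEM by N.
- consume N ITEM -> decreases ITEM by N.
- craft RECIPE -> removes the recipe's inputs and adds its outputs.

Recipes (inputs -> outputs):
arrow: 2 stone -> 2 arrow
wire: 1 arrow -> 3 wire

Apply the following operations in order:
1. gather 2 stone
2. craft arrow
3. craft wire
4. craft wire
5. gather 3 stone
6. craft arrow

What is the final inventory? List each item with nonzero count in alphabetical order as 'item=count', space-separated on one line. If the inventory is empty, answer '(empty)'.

After 1 (gather 2 stone): stone=2
After 2 (craft arrow): arrow=2
After 3 (craft wire): arrow=1 wire=3
After 4 (craft wire): wire=6
After 5 (gather 3 stone): stone=3 wire=6
After 6 (craft arrow): arrow=2 stone=1 wire=6

Answer: arrow=2 stone=1 wire=6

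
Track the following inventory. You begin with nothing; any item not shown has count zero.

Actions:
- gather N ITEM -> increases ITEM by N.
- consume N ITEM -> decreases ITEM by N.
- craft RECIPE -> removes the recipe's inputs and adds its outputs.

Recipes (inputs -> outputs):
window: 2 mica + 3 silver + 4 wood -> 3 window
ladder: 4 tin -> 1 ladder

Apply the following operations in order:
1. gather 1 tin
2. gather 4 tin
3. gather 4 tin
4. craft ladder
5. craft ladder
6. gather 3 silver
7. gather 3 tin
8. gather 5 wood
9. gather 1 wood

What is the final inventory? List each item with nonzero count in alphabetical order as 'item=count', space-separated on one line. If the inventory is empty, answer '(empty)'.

Answer: ladder=2 silver=3 tin=4 wood=6

Derivation:
After 1 (gather 1 tin): tin=1
After 2 (gather 4 tin): tin=5
After 3 (gather 4 tin): tin=9
After 4 (craft ladder): ladder=1 tin=5
After 5 (craft ladder): ladder=2 tin=1
After 6 (gather 3 silver): ladder=2 silver=3 tin=1
After 7 (gather 3 tin): ladder=2 silver=3 tin=4
After 8 (gather 5 wood): ladder=2 silver=3 tin=4 wood=5
After 9 (gather 1 wood): ladder=2 silver=3 tin=4 wood=6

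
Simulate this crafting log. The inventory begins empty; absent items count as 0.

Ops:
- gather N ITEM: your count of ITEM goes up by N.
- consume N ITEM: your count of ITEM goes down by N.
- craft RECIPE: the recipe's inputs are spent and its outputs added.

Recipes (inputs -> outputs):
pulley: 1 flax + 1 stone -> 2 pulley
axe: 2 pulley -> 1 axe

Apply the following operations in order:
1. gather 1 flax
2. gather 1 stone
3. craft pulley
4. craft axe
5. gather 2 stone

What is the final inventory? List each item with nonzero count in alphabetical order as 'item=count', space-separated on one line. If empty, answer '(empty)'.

After 1 (gather 1 flax): flax=1
After 2 (gather 1 stone): flax=1 stone=1
After 3 (craft pulley): pulley=2
After 4 (craft axe): axe=1
After 5 (gather 2 stone): axe=1 stone=2

Answer: axe=1 stone=2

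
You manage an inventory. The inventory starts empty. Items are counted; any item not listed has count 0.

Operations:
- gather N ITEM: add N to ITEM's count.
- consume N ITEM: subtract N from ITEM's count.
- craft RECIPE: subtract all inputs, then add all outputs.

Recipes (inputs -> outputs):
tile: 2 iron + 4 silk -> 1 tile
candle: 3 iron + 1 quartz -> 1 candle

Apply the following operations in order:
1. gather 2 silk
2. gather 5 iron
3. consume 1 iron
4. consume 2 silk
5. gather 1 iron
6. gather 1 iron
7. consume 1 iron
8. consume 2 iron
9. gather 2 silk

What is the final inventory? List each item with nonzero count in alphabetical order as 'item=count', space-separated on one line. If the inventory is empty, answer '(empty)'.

Answer: iron=3 silk=2

Derivation:
After 1 (gather 2 silk): silk=2
After 2 (gather 5 iron): iron=5 silk=2
After 3 (consume 1 iron): iron=4 silk=2
After 4 (consume 2 silk): iron=4
After 5 (gather 1 iron): iron=5
After 6 (gather 1 iron): iron=6
After 7 (consume 1 iron): iron=5
After 8 (consume 2 iron): iron=3
After 9 (gather 2 silk): iron=3 silk=2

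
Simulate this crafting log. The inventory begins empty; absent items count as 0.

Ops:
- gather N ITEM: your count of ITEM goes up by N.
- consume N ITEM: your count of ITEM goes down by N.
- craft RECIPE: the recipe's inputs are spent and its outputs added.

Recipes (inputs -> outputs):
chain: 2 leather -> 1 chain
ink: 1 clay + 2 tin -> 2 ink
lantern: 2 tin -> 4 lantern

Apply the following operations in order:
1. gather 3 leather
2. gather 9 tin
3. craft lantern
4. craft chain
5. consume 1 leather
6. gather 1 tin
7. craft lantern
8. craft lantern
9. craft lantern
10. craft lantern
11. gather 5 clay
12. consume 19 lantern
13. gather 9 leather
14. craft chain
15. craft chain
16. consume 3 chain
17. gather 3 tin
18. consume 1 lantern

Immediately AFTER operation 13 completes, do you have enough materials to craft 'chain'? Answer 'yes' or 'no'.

Answer: yes

Derivation:
After 1 (gather 3 leather): leather=3
After 2 (gather 9 tin): leather=3 tin=9
After 3 (craft lantern): lantern=4 leather=3 tin=7
After 4 (craft chain): chain=1 lantern=4 leather=1 tin=7
After 5 (consume 1 leather): chain=1 lantern=4 tin=7
After 6 (gather 1 tin): chain=1 lantern=4 tin=8
After 7 (craft lantern): chain=1 lantern=8 tin=6
After 8 (craft lantern): chain=1 lantern=12 tin=4
After 9 (craft lantern): chain=1 lantern=16 tin=2
After 10 (craft lantern): chain=1 lantern=20
After 11 (gather 5 clay): chain=1 clay=5 lantern=20
After 12 (consume 19 lantern): chain=1 clay=5 lantern=1
After 13 (gather 9 leather): chain=1 clay=5 lantern=1 leather=9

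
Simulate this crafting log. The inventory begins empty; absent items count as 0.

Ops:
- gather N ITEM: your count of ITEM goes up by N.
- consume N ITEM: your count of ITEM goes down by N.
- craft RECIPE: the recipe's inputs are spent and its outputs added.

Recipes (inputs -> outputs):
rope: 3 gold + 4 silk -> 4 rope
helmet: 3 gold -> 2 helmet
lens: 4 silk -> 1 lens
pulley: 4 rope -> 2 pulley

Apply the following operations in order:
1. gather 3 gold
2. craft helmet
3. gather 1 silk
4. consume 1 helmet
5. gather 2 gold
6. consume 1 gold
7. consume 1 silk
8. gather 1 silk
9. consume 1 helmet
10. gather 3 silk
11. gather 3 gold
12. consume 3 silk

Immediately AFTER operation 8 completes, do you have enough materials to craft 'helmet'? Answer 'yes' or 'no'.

Answer: no

Derivation:
After 1 (gather 3 gold): gold=3
After 2 (craft helmet): helmet=2
After 3 (gather 1 silk): helmet=2 silk=1
After 4 (consume 1 helmet): helmet=1 silk=1
After 5 (gather 2 gold): gold=2 helmet=1 silk=1
After 6 (consume 1 gold): gold=1 helmet=1 silk=1
After 7 (consume 1 silk): gold=1 helmet=1
After 8 (gather 1 silk): gold=1 helmet=1 silk=1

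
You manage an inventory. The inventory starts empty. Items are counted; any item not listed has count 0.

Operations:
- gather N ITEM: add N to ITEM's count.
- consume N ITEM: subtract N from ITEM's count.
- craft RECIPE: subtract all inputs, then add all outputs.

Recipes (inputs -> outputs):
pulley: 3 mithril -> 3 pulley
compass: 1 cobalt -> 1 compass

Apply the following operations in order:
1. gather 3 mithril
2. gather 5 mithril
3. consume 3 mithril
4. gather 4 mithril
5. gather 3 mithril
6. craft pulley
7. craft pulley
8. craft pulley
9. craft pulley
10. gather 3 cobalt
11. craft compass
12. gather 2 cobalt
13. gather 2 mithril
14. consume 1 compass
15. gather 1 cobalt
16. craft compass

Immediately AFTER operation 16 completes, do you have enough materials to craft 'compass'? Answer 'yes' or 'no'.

Answer: yes

Derivation:
After 1 (gather 3 mithril): mithril=3
After 2 (gather 5 mithril): mithril=8
After 3 (consume 3 mithril): mithril=5
After 4 (gather 4 mithril): mithril=9
After 5 (gather 3 mithril): mithril=12
After 6 (craft pulley): mithril=9 pulley=3
After 7 (craft pulley): mithril=6 pulley=6
After 8 (craft pulley): mithril=3 pulley=9
After 9 (craft pulley): pulley=12
After 10 (gather 3 cobalt): cobalt=3 pulley=12
After 11 (craft compass): cobalt=2 compass=1 pulley=12
After 12 (gather 2 cobalt): cobalt=4 compass=1 pulley=12
After 13 (gather 2 mithril): cobalt=4 compass=1 mithril=2 pulley=12
After 14 (consume 1 compass): cobalt=4 mithril=2 pulley=12
After 15 (gather 1 cobalt): cobalt=5 mithril=2 pulley=12
After 16 (craft compass): cobalt=4 compass=1 mithril=2 pulley=12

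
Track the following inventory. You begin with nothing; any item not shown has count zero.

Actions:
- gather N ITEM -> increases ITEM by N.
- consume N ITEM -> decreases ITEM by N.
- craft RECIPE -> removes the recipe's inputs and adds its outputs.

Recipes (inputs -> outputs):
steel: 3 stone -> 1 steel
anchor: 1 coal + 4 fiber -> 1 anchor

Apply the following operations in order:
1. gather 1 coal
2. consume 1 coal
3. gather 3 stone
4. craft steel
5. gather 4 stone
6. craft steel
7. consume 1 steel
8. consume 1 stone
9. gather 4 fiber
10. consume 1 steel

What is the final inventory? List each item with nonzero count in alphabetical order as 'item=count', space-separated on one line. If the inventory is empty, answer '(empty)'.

Answer: fiber=4

Derivation:
After 1 (gather 1 coal): coal=1
After 2 (consume 1 coal): (empty)
After 3 (gather 3 stone): stone=3
After 4 (craft steel): steel=1
After 5 (gather 4 stone): steel=1 stone=4
After 6 (craft steel): steel=2 stone=1
After 7 (consume 1 steel): steel=1 stone=1
After 8 (consume 1 stone): steel=1
After 9 (gather 4 fiber): fiber=4 steel=1
After 10 (consume 1 steel): fiber=4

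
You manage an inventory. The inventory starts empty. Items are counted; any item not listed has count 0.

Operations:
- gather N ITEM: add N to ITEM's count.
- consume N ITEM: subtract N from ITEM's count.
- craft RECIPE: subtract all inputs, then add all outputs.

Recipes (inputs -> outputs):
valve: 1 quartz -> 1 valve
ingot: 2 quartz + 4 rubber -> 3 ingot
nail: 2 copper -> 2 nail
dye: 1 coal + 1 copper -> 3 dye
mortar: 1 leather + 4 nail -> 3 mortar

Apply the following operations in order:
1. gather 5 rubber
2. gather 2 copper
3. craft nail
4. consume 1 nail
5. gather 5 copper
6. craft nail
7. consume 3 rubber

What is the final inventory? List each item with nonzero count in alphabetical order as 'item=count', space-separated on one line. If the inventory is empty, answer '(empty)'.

Answer: copper=3 nail=3 rubber=2

Derivation:
After 1 (gather 5 rubber): rubber=5
After 2 (gather 2 copper): copper=2 rubber=5
After 3 (craft nail): nail=2 rubber=5
After 4 (consume 1 nail): nail=1 rubber=5
After 5 (gather 5 copper): copper=5 nail=1 rubber=5
After 6 (craft nail): copper=3 nail=3 rubber=5
After 7 (consume 3 rubber): copper=3 nail=3 rubber=2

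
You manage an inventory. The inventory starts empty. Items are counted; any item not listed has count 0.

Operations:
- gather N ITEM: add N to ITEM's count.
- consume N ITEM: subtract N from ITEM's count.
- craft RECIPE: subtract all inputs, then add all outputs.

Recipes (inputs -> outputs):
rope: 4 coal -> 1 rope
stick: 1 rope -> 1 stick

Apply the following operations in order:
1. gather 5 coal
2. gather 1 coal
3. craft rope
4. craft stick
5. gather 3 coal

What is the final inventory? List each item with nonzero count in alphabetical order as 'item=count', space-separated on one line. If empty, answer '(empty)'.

After 1 (gather 5 coal): coal=5
After 2 (gather 1 coal): coal=6
After 3 (craft rope): coal=2 rope=1
After 4 (craft stick): coal=2 stick=1
After 5 (gather 3 coal): coal=5 stick=1

Answer: coal=5 stick=1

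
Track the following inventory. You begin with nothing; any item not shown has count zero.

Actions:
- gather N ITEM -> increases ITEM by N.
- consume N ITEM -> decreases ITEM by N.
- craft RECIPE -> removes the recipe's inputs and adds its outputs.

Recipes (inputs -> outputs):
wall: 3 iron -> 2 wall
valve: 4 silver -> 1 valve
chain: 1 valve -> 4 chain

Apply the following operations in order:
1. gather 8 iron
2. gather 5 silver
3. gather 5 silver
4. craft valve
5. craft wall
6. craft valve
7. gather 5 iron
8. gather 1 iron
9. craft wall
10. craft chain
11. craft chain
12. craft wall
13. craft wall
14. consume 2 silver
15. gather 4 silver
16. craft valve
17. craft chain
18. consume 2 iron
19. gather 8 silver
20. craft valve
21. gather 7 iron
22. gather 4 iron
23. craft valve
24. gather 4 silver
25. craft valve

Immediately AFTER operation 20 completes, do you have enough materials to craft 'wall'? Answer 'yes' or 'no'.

Answer: no

Derivation:
After 1 (gather 8 iron): iron=8
After 2 (gather 5 silver): iron=8 silver=5
After 3 (gather 5 silver): iron=8 silver=10
After 4 (craft valve): iron=8 silver=6 valve=1
After 5 (craft wall): iron=5 silver=6 valve=1 wall=2
After 6 (craft valve): iron=5 silver=2 valve=2 wall=2
After 7 (gather 5 iron): iron=10 silver=2 valve=2 wall=2
After 8 (gather 1 iron): iron=11 silver=2 valve=2 wall=2
After 9 (craft wall): iron=8 silver=2 valve=2 wall=4
After 10 (craft chain): chain=4 iron=8 silver=2 valve=1 wall=4
After 11 (craft chain): chain=8 iron=8 silver=2 wall=4
After 12 (craft wall): chain=8 iron=5 silver=2 wall=6
After 13 (craft wall): chain=8 iron=2 silver=2 wall=8
After 14 (consume 2 silver): chain=8 iron=2 wall=8
After 15 (gather 4 silver): chain=8 iron=2 silver=4 wall=8
After 16 (craft valve): chain=8 iron=2 valve=1 wall=8
After 17 (craft chain): chain=12 iron=2 wall=8
After 18 (consume 2 iron): chain=12 wall=8
After 19 (gather 8 silver): chain=12 silver=8 wall=8
After 20 (craft valve): chain=12 silver=4 valve=1 wall=8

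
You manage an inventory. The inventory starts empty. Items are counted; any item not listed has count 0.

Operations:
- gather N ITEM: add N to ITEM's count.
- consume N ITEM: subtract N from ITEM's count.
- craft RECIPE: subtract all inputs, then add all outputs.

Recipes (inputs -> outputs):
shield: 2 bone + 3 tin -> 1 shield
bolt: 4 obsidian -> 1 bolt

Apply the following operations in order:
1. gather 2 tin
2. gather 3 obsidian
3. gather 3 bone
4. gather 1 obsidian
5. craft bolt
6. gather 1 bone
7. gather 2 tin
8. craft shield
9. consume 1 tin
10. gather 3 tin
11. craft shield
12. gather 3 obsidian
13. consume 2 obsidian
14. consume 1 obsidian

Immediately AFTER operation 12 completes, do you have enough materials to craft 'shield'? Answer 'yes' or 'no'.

Answer: no

Derivation:
After 1 (gather 2 tin): tin=2
After 2 (gather 3 obsidian): obsidian=3 tin=2
After 3 (gather 3 bone): bone=3 obsidian=3 tin=2
After 4 (gather 1 obsidian): bone=3 obsidian=4 tin=2
After 5 (craft bolt): bolt=1 bone=3 tin=2
After 6 (gather 1 bone): bolt=1 bone=4 tin=2
After 7 (gather 2 tin): bolt=1 bone=4 tin=4
After 8 (craft shield): bolt=1 bone=2 shield=1 tin=1
After 9 (consume 1 tin): bolt=1 bone=2 shield=1
After 10 (gather 3 tin): bolt=1 bone=2 shield=1 tin=3
After 11 (craft shield): bolt=1 shield=2
After 12 (gather 3 obsidian): bolt=1 obsidian=3 shield=2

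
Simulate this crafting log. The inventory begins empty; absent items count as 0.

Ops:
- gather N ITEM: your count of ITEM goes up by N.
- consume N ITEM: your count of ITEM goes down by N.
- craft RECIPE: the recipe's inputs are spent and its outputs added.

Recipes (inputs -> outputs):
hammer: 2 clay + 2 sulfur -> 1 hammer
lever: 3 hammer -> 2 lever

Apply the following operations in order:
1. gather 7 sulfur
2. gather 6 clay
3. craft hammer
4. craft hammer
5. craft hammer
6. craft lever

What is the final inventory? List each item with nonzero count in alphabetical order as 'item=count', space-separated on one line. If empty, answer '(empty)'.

Answer: lever=2 sulfur=1

Derivation:
After 1 (gather 7 sulfur): sulfur=7
After 2 (gather 6 clay): clay=6 sulfur=7
After 3 (craft hammer): clay=4 hammer=1 sulfur=5
After 4 (craft hammer): clay=2 hammer=2 sulfur=3
After 5 (craft hammer): hammer=3 sulfur=1
After 6 (craft lever): lever=2 sulfur=1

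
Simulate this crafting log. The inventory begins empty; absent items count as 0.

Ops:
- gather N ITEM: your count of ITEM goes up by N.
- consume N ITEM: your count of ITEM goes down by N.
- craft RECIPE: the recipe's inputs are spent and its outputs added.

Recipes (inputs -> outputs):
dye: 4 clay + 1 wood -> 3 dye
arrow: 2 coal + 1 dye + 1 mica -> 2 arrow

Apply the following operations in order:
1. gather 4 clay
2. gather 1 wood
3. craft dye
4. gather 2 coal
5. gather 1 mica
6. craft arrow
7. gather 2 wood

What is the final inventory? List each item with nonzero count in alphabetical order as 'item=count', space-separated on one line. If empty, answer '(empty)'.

After 1 (gather 4 clay): clay=4
After 2 (gather 1 wood): clay=4 wood=1
After 3 (craft dye): dye=3
After 4 (gather 2 coal): coal=2 dye=3
After 5 (gather 1 mica): coal=2 dye=3 mica=1
After 6 (craft arrow): arrow=2 dye=2
After 7 (gather 2 wood): arrow=2 dye=2 wood=2

Answer: arrow=2 dye=2 wood=2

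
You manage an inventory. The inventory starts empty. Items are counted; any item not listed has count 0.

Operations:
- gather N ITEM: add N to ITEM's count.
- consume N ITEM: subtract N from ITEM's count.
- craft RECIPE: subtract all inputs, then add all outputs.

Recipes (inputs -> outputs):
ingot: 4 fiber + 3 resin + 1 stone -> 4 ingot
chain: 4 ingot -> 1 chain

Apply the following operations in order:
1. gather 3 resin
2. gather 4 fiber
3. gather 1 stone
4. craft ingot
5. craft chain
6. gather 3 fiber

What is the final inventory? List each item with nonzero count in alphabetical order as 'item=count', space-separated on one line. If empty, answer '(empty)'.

After 1 (gather 3 resin): resin=3
After 2 (gather 4 fiber): fiber=4 resin=3
After 3 (gather 1 stone): fiber=4 resin=3 stone=1
After 4 (craft ingot): ingot=4
After 5 (craft chain): chain=1
After 6 (gather 3 fiber): chain=1 fiber=3

Answer: chain=1 fiber=3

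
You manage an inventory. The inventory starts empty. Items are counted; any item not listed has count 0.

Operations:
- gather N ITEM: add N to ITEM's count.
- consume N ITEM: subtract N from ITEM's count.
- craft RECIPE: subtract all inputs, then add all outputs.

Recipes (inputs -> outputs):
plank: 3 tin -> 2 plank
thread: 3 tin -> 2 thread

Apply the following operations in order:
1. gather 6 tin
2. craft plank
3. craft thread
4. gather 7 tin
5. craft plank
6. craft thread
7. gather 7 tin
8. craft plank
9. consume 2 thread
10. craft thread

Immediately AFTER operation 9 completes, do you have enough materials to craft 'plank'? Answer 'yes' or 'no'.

After 1 (gather 6 tin): tin=6
After 2 (craft plank): plank=2 tin=3
After 3 (craft thread): plank=2 thread=2
After 4 (gather 7 tin): plank=2 thread=2 tin=7
After 5 (craft plank): plank=4 thread=2 tin=4
After 6 (craft thread): plank=4 thread=4 tin=1
After 7 (gather 7 tin): plank=4 thread=4 tin=8
After 8 (craft plank): plank=6 thread=4 tin=5
After 9 (consume 2 thread): plank=6 thread=2 tin=5

Answer: yes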